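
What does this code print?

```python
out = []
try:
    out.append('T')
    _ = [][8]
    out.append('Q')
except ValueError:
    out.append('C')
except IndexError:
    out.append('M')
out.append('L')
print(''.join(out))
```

Execution trace: 'T' (try body) → 'M' (except IndexError) → 'L' (after the try/except). Output: TML

Answer: TML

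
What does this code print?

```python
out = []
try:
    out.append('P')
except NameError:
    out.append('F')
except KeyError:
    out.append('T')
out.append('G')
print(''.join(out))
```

Execution trace: 'P' (try body, no exception) → 'G' (after the try/except). Output: PG

Answer: PG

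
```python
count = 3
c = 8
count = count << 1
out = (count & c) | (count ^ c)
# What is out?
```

Trace:
`count = 3` → count = 3
`c = 8` → c = 8
`count = count << 1` → count = 6
`out = (count & c) | (count ^ c)` → out = 14
So out = 14

Answer: 14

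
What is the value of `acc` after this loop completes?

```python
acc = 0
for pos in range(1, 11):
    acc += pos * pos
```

Sum of squares 1² to 10² = 385
`acc` takes the values: 0 → 1 → 5 → 14 → 30 → 55 → 91 → 140 → 204 → 285 → 385

Answer: 385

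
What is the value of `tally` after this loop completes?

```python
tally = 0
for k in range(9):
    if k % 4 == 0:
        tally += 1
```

Count numbers divisible by 4 in range(9)
`tally` takes the values: 0 → 1 → 2 → 3

Answer: 3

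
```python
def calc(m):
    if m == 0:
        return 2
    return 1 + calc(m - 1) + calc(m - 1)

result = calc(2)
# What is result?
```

calc(m) = 1 + 2·calc(m-1), calc(0)=2. Closed form: (2+1)·2^2 - 1 = 11.

Answer: 11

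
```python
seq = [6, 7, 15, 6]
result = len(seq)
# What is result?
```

Trace:
`seq = [6, 7, 15, 6]` → seq = [6, 7, 15, 6]
`result = len(seq)` → result = 4
So result = 4

Answer: 4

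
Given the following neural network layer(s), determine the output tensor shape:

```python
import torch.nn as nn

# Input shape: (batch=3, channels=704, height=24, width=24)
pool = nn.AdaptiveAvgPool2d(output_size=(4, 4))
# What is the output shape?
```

Input: (3, 704, 24, 24) -> Output: (3, 704, 4, 4)

Answer: (3, 704, 4, 4)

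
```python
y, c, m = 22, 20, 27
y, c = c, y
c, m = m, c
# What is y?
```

Trace:
`y, c, m = 22, 20, 27` → y = 22; c = 20; m = 27
`y, c = c, y` → y = 20; c = 22
`c, m = m, c` → c = 27; m = 22
So y = 20

Answer: 20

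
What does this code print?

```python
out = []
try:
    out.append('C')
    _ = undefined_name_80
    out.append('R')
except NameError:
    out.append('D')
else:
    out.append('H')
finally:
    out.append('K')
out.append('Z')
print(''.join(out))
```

Execution trace: 'C' (try body) → 'D' (except NameError) → 'K' (finally) → 'Z' (after the try/except). Output: CDKZ

Answer: CDKZ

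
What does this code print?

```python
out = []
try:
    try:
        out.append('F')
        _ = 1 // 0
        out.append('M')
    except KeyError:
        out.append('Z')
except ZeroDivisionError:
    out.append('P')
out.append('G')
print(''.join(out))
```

Execution trace: 'F' (try body) → 'P' (outer except ZeroDivisionError) → 'G' (after the try/except). Output: FPG

Answer: FPG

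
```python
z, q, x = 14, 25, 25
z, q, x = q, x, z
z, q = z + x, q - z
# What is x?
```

Trace:
`z, q, x = 14, 25, 25` → z = 14; q = 25; x = 25
`z, q, x = q, x, z` → z = 25; q = 25; x = 14
`z, q = z + x, q - z` → z = 39; q = 0
So x = 14

Answer: 14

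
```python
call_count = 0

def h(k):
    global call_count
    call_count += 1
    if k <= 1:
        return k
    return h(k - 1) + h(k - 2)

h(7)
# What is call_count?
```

Calls(k) = 1 + Calls(k-1) + Calls(k-2); Calls(0)=Calls(1)=1. For k=7 this gives 41.

Answer: 41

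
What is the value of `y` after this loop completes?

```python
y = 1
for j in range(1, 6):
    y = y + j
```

Start at 1, add 1 through 5
`y` takes the values: 1 → 2 → 4 → 7 → 11 → 16

Answer: 16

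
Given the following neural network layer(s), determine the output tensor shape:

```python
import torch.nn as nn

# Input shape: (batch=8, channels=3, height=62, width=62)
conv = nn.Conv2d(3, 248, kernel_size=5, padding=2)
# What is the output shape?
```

Input: (8, 3, 62, 62) -> Output: (8, 248, 62, 62)

Answer: (8, 248, 62, 62)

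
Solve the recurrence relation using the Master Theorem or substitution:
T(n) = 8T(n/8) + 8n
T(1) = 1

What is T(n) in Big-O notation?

By Master Theorem: a=8, b=8, f(n)=8n. Since log_8(8) = 1 and f(n) = Θ(n^1), Case 2 applies. T(n) = O(n log n).

Answer: O(n log n)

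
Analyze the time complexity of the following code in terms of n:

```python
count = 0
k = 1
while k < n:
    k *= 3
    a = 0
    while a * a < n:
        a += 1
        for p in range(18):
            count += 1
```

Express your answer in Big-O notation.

Each loop level contributes: log n × √n × 1. Multiplying the contributions gives O(√n log n).

Answer: O(√n log n)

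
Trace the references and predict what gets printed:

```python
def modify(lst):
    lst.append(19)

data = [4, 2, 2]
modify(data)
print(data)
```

Key concept: function modifies passed list.
Step by step:
`data = [4, 2, 2]` → data = [4, 2, 2]
`modify(data)` → data = [4, 2, 2, 19]
`print(data)` → prints [4, 2, 2, 19]

Answer: [4, 2, 2, 19]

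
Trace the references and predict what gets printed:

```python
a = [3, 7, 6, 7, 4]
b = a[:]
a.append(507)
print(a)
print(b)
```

Key concept: slice [:] creates copy.
Step by step:
`a = [3, 7, 6, 7, 4]` → a = [3, 7, 6, 7, 4]
`b = a[:]` → b = [3, 7, 6, 7, 4]
`a.append(507)` → a = [3, 7, 6, 7, 4, 507]
`print(a)` → prints [3, 7, 6, 7, 4, 507]
`print(b)` → prints [3, 7, 6, 7, 4]

Answer:
[3, 7, 6, 7, 4, 507]
[3, 7, 6, 7, 4]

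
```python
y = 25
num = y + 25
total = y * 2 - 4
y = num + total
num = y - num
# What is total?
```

Trace:
`y = 25` → y = 25
`num = y + 25` → num = 50
`total = y * 2 - 4` → total = 46
`y = num + total` → y = 96
`num = y - num` → num = 46
So total = 46

Answer: 46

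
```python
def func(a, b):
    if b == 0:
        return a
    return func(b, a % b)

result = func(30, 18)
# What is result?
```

func(30, 18) -> func(18, 12) -> func(12, 6) -> func(6, 0) -> 6

Answer: 6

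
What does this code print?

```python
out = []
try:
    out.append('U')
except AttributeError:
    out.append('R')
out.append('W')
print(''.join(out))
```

Execution trace: 'U' (try body, no exception) → 'W' (after the try/except). Output: UW

Answer: UW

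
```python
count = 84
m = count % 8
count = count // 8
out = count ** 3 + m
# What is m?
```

Trace:
`count = 84` → count = 84
`m = count % 8` → m = 4
`count = count // 8` → count = 10
`out = count ** 3 + m` → out = 1004
So m = 4

Answer: 4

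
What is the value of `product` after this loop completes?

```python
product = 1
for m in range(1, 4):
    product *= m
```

3! = 6
`product` takes the values: 1 → 2 → 6

Answer: 6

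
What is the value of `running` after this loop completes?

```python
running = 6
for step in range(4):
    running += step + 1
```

Start at 6, add 1 to 4 = 16
`running` takes the values: 6 → 7 → 9 → 12 → 16

Answer: 16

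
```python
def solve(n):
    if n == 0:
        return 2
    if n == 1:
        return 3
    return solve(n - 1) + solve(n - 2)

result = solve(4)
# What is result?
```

Build up from base cases: solve(0)=2, solve(1)=3, solve(2)=5, solve(3)=8, solve(4)=13

Answer: 13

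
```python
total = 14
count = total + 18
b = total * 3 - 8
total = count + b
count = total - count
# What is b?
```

Trace:
`total = 14` → total = 14
`count = total + 18` → count = 32
`b = total * 3 - 8` → b = 34
`total = count + b` → total = 66
`count = total - count` → count = 34
So b = 34

Answer: 34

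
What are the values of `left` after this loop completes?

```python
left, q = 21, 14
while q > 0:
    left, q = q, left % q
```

GCD of 21 and 14
`left` takes the values: 21 → 14 → 7

Answer: 7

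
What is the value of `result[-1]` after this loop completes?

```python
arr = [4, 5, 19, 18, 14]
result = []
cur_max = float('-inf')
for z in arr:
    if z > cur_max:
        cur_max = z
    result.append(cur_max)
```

Running max ends at 19
`result` takes the values: [] → [4] → [4, 5] → [4, 5, 19] → [4, 5, 19, 19] → [4, 5, 19, 19, 19]
So `result[-1]` = 19

Answer: 19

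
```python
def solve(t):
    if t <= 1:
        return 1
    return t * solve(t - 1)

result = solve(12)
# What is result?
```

solve(12) = 12 * 11 * 10 * 9 * 8 * 7 * 6 * 5 * 4 * 3 * 2 * 1 = 479001600

Answer: 479001600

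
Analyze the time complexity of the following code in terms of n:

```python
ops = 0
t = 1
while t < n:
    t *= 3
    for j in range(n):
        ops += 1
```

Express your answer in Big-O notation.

Each loop level contributes: log n × n. Multiplying the contributions gives O(n log n).

Answer: O(n log n)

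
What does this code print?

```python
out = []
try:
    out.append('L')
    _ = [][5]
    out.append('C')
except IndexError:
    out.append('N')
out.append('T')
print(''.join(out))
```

Execution trace: 'L' (try body) → 'N' (except IndexError) → 'T' (after the try/except). Output: LNT

Answer: LNT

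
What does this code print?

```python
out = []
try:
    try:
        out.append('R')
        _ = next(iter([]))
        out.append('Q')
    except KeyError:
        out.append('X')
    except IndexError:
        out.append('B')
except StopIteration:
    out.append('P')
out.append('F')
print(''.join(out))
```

Execution trace: 'R' (try body) → 'P' (outer except StopIteration) → 'F' (after the try/except). Output: RPF

Answer: RPF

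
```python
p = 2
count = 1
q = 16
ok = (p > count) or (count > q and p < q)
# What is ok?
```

Trace:
`p = 2` → p = 2
`count = 1` → count = 1
`q = 16` → q = 16
`ok = (p > count) or (count > q and p < q)` → ok = True
So ok = True

Answer: True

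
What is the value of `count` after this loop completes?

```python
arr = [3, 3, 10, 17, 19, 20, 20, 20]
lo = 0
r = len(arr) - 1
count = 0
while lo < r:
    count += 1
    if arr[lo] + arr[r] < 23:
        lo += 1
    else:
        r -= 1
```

Steps to find pair summing to 23
`count` takes the values: 0 → 1 → 2 → 3 → 4 → 5 → 6 → 7

Answer: 7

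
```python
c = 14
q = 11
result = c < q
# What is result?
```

Trace:
`c = 14` → c = 14
`q = 11` → q = 11
`result = c < q` → result = False
So result = False

Answer: False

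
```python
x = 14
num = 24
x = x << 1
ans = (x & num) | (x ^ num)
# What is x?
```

Trace:
`x = 14` → x = 14
`num = 24` → num = 24
`x = x << 1` → x = 28
`ans = (x & num) | (x ^ num)` → ans = 28
So x = 28

Answer: 28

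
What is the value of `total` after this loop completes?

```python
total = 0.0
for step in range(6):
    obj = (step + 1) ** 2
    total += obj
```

Sum of squared losses 1² + 2² + ... + 6²
`total` takes the values: 0.0 → 1.0 → 5.0 → 14.0 → 30.0 → 55.0 → 91.0

Answer: 91.0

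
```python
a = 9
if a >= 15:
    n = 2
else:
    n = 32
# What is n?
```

Trace:
`a = 9` → a = 9
`if a >= 15: ...` → a >= 15 is False, take else branch → n = 32
So n = 32

Answer: 32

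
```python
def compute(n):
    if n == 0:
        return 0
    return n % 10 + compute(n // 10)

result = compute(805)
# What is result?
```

Sum of digits of 805: 5 + 0 + 8 = 13

Answer: 13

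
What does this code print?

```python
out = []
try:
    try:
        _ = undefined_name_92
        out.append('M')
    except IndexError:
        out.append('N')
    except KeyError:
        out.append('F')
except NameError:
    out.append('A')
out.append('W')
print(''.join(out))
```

Execution trace: 'A' (outer except NameError) → 'W' (after the try/except). Output: AW

Answer: AW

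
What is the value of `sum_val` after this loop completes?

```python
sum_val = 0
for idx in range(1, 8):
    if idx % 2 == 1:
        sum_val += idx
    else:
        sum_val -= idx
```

Add odd, subtract even
`sum_val` takes the values: 0 → 1 → -1 → 2 → -2 → 3 → -3 → 4

Answer: 4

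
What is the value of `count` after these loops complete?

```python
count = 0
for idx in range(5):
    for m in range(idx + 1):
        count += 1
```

Triangle: 1 + 2 + ... + 5
`count` takes the values: 0 → 1 → 2 → 3 → 4 → 5 → 6 → 7 → 8 → 9 → 10 → 11 → 12 → 13 → 14 → 15

Answer: 15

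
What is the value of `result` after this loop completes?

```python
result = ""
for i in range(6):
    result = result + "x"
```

Repeat 'x' 6 times
`result` takes the values: "" → "x" → "xx" → "xxx" → "xxxx" → "xxxxx" → "xxxxxx"

Answer: "xxxxxx"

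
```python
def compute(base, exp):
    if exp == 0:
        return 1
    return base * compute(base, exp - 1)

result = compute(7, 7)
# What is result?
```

compute(7, 7) = 7 * 7 * 7 * 7 * 7 * 7 * 7 = 823543

Answer: 823543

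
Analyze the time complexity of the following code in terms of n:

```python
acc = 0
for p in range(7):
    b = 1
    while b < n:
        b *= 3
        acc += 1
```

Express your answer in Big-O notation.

Each loop level contributes: 1 × log n. Multiplying the contributions gives O(log n).

Answer: O(log n)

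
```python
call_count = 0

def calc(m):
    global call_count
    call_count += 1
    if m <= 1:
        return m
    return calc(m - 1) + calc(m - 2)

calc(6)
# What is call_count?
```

Calls(m) = 1 + Calls(m-1) + Calls(m-2); Calls(0)=Calls(1)=1. For m=6 this gives 25.

Answer: 25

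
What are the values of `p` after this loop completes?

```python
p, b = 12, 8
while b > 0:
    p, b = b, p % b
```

GCD of 12 and 8
`p` takes the values: 12 → 8 → 4

Answer: 4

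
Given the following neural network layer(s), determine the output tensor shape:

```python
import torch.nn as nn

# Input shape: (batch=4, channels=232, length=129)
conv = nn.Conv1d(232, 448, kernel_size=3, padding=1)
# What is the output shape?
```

Input: (4, 232, 129) -> Output: (4, 448, 129)

Answer: (4, 448, 129)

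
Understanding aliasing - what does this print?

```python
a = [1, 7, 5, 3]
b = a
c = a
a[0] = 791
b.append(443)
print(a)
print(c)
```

Key concept: multiple aliases.
Step by step:
`a = [1, 7, 5, 3]` → a = [1, 7, 5, 3]
`b = a` → b = [1, 7, 5, 3] (same object as a)
`c = a` → c = [1, 7, 5, 3] (same object as a, b)
`a[0] = 791` → a = [791, 7, 5, 3] (same object as b, c); b = [791, 7, 5, 3] (same object as a, c); c = [791, 7, 5, 3] (same object as a, b)
`b.append(443)` → a = [791, 7, 5, 3, 443] (same object as b, c); b = [791, 7, 5, 3, 443] (same object as a, c); c = [791, 7, 5, 3, 443] (same object as a, b)
`print(a)` → prints [791, 7, 5, 3, 443]
`print(c)` → prints [791, 7, 5, 3, 443]

Answer:
[791, 7, 5, 3, 443]
[791, 7, 5, 3, 443]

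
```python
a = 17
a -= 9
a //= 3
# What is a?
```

Trace:
`a = 17` → a = 17
`a -= 9` → a = 8
`a //= 3` → a = 2
So a = 2

Answer: 2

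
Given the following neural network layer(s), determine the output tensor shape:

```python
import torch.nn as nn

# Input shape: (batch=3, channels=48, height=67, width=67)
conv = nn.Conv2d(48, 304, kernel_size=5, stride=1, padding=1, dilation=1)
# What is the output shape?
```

Input: (3, 48, 67, 67) -> Output: (3, 304, 65, 65)

Answer: (3, 304, 65, 65)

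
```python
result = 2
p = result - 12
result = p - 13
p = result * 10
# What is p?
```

Trace:
`result = 2` → result = 2
`p = result - 12` → p = -10
`result = p - 13` → result = -23
`p = result * 10` → p = -230
So p = -230

Answer: -230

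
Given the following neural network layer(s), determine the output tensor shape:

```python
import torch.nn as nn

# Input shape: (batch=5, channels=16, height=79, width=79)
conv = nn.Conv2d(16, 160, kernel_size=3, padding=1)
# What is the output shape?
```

Input: (5, 16, 79, 79) -> Output: (5, 160, 79, 79)

Answer: (5, 160, 79, 79)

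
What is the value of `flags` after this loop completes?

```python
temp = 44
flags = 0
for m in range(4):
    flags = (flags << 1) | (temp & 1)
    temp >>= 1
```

Reverse lowest 4 bits of 44
`flags` takes the values: 0 → 1 → 3

Answer: 3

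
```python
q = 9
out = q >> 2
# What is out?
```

Trace:
`q = 9` → q = 9
`out = q >> 2` → out = 2
So out = 2

Answer: 2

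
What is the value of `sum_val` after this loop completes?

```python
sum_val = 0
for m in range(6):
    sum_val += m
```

Sum of 0 to 5 = 15
`sum_val` takes the values: 0 → 1 → 3 → 6 → 10 → 15

Answer: 15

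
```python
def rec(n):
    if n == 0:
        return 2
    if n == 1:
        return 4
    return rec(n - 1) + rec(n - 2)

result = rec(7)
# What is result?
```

Build up from base cases: rec(0)=2, rec(1)=4, rec(2)=6, rec(3)=10, rec(4)=16, rec(5)=26, rec(6)=42, ..., rec(7)=68

Answer: 68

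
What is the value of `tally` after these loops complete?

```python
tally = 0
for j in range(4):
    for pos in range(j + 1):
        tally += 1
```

Triangle: 1 + 2 + ... + 4
`tally` takes the values: 0 → 1 → 2 → 3 → 4 → 5 → 6 → 7 → 8 → 9 → 10

Answer: 10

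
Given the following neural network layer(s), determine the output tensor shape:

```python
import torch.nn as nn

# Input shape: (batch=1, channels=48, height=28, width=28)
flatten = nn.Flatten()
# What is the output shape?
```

Input: (1, 48, 28, 28) -> Output: (1, 37632)

Answer: (1, 37632)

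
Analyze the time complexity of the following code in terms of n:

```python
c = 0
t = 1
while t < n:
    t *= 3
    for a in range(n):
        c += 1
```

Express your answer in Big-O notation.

Each loop level contributes: log n × n. Multiplying the contributions gives O(n log n).

Answer: O(n log n)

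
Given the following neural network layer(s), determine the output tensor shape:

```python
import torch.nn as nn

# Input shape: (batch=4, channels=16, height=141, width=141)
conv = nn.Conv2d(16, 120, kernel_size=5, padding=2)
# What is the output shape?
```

Input: (4, 16, 141, 141) -> Output: (4, 120, 141, 141)

Answer: (4, 120, 141, 141)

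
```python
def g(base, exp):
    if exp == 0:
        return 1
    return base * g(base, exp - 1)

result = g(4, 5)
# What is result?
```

g(4, 5) = 4 * 4 * 4 * 4 * 4 = 1024

Answer: 1024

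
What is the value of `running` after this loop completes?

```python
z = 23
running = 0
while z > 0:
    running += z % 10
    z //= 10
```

Sum digits of 23
`running` takes the values: 0 → 3 → 5

Answer: 5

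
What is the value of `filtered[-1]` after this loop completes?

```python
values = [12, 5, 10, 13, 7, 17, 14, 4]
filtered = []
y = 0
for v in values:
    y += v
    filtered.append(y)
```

Cumulative sum ends at 82
`filtered` takes the values: [] → [12] → [12, 17] → [12, 17, 27] → [12, 17, 27, 40] → [12, 17, 27, 40, 47] → [12, 17, 27, 40, 47, 64] → [12, 17, 27, 40, 47, 64, 78] → [12, 17, 27, 40, 47, 64, 78, 82]
So `filtered[-1]` = 82

Answer: 82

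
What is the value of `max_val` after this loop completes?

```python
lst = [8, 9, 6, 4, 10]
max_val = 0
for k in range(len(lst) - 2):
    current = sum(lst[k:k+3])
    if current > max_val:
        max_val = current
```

Max sum of 3-element window in [8, 9, 6, 4, 10]
`max_val` takes the values: 0 → 23

Answer: 23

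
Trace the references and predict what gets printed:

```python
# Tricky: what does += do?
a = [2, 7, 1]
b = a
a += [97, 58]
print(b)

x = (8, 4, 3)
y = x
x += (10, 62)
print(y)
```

Key concept: += behavior differs for mutable vs immutable.
Step by step:
`a = [2, 7, 1]` → a = [2, 7, 1]
`b = a` → b = [2, 7, 1] (same object as a)
`a += [97, 58]` → a = [2, 7, 1, 97, 58] (same object as b); b = [2, 7, 1, 97, 58] (same object as a)
`print(b)` → prints [2, 7, 1, 97, 58]
`x = (8, 4, 3)` → x = (8, 4, 3)
`y = x` → y = (8, 4, 3)
`x += (10, 62)` → x = (8, 4, 3, 10, 62)
`print(y)` → prints (8, 4, 3)

Answer:
[2, 7, 1, 97, 58]
(8, 4, 3)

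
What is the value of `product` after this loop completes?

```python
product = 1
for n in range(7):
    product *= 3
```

3^7 = 2187
`product` takes the values: 1 → 3 → 9 → 27 → 81 → 243 → 729 → 2187

Answer: 2187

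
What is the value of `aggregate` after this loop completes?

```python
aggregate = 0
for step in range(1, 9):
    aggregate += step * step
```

Sum of squares 1² to 8² = 204
`aggregate` takes the values: 0 → 1 → 5 → 14 → 30 → 55 → 91 → 140 → 204

Answer: 204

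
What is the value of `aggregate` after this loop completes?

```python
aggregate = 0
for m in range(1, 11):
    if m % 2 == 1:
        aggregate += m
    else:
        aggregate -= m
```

Add odd, subtract even
`aggregate` takes the values: 0 → 1 → -1 → 2 → -2 → 3 → -3 → 4 → -4 → 5 → -5

Answer: -5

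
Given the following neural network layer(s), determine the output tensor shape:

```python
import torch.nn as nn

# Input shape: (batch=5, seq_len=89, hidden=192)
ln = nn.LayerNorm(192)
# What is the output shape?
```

Input: (5, 89, 192) -> Output: (5, 89, 192)

Answer: (5, 89, 192)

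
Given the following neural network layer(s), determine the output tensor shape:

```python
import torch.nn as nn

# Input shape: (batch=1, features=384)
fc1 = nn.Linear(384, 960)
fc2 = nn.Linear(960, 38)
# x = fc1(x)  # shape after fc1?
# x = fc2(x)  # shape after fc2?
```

Input: (1, 384) -> after fc1: (1, 960) -> Output: (1, 38)

Answer: (1, 38)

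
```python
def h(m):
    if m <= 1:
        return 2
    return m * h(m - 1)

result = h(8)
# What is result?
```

h(8) = 8 * 7 * 6 * 5 * 4 * 3 * 2 * 2 = 80640

Answer: 80640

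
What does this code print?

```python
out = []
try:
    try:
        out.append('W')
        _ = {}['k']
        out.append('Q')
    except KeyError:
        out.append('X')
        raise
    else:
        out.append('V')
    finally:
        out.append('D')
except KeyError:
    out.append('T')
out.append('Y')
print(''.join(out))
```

Execution trace: 'W' (inner try body) → 'X' (inner except KeyError) → 'D' (inner finally) → 'T' (outer except KeyError) → 'Y' (after the try/except). Output: WXDTY

Answer: WXDTY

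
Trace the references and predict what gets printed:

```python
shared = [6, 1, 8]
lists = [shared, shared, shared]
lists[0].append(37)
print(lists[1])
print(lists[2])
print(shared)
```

Key concept: list of same reference.
Step by step:
`shared = [6, 1, 8]` → shared = [6, 1, 8]
`lists = [shared, shared, shared]` → lists = [[6, 1, 8], [6, 1, 8], [6, 1, 8]]
`lists[0].append(37)` → shared = [6, 1, 8, 37]; lists = [[6, 1, 8, 37], [6, 1, 8, 37], [6, 1, 8, 37]]
`print(lists[1])` → prints [6, 1, 8, 37]
`print(lists[2])` → prints [6, 1, 8, 37]
`print(shared)` → prints [6, 1, 8, 37]

Answer:
[6, 1, 8, 37]
[6, 1, 8, 37]
[6, 1, 8, 37]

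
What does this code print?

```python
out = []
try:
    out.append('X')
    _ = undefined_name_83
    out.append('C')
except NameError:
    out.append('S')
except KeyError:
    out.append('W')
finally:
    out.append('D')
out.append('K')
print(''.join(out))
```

Execution trace: 'X' (try body) → 'S' (except NameError) → 'D' (finally) → 'K' (after the try/except). Output: XSDK

Answer: XSDK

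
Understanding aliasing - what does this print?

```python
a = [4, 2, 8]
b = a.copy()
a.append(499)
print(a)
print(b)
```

Key concept: list.copy() creates independent copy.
Step by step:
`a = [4, 2, 8]` → a = [4, 2, 8]
`b = a.copy()` → b = [4, 2, 8]
`a.append(499)` → a = [4, 2, 8, 499]
`print(a)` → prints [4, 2, 8, 499]
`print(b)` → prints [4, 2, 8]

Answer:
[4, 2, 8, 499]
[4, 2, 8]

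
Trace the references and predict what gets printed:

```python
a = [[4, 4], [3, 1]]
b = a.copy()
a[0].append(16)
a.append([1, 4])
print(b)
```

Key concept: shallow copy with nested lists.
Step by step:
`a = [[4, 4], [3, 1]]` → a = [[4, 4], [3, 1]]
`b = a.copy()` → b = [[4, 4], [3, 1]]
`a[0].append(16)` → a = [[4, 4, 16], [3, 1]]; b = [[4, 4, 16], [3, 1]]
`a.append([1, 4])` → a = [[4, 4, 16], [3, 1], [1, 4]]
`print(b)` → prints [[4, 4, 16], [3, 1]]

Answer: [[4, 4, 16], [3, 1]]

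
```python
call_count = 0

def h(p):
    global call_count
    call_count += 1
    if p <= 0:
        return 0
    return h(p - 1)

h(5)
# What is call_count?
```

Linear recursion stepping by 1: 6 calls from p=5 down to ≤0.

Answer: 6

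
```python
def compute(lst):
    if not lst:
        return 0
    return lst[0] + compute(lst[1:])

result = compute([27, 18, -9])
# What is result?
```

27 + 18 + (-9) + 0 = 36

Answer: 36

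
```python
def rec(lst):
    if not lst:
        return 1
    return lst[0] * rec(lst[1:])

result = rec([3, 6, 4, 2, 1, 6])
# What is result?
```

Product over [3, 6, 4, 2, 1, 6] = 3 * 6 * 4 * 2 * 1 * 6 = 864

Answer: 864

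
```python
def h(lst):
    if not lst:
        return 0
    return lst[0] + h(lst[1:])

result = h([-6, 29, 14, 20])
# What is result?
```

(-6) + 29 + 14 + 20 + 0 = 57

Answer: 57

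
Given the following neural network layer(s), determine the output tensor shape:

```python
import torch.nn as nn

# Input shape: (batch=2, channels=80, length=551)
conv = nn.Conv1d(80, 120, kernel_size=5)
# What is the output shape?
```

Input: (2, 80, 551) -> Output: (2, 120, 547)

Answer: (2, 120, 547)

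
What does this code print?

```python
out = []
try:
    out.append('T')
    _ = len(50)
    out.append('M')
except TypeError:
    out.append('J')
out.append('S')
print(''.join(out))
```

Execution trace: 'T' (try body) → 'J' (except TypeError) → 'S' (after the try/except). Output: TJS

Answer: TJS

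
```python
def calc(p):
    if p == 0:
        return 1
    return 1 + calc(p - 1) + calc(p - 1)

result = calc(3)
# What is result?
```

calc(p) = 1 + 2·calc(p-1), calc(0)=1. Closed form: (1+1)·2^3 - 1 = 15.

Answer: 15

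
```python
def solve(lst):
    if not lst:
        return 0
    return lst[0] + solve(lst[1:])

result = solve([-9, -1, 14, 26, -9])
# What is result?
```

(-9) + (-1) + 14 + 26 + (-9) + 0 = 21

Answer: 21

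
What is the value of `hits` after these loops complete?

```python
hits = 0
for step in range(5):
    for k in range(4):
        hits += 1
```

5 * 4 = 20
`hits` takes the values: 0 → 1 → 2 → 3 → 4 → 5 → 6 → 7 → 8 → 9 → 10 → 11 → 12 → 13 → 14 → 15 → 16 → 17 → 18 → 19 → 20

Answer: 20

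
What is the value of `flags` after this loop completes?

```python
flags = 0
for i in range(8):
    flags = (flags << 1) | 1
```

Build 8 consecutive 1-bits: 0b11111111
`flags` takes the values: 0 → 1 → 3 → 7 → 15 → 31 → 63 → 127 → 255

Answer: 255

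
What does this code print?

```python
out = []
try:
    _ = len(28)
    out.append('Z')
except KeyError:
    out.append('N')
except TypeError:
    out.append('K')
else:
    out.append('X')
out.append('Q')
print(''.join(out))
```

Execution trace: 'K' (except TypeError) → 'Q' (after the try/except). Output: KQ

Answer: KQ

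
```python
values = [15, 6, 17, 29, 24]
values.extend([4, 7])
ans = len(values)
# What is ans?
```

Trace:
`values = [15, 6, 17, 29, 24]` → values = [15, 6, 17, 29, 24]
`values.extend([4, 7])` → values = [15, 6, 17, 29, 24, 4, 7]
`ans = len(values)` → ans = 7
So ans = 7

Answer: 7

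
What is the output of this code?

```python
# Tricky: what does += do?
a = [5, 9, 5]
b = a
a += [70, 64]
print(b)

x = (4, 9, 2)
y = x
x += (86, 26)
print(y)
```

Key concept: += behavior differs for mutable vs immutable.
Step by step:
`a = [5, 9, 5]` → a = [5, 9, 5]
`b = a` → b = [5, 9, 5] (same object as a)
`a += [70, 64]` → a = [5, 9, 5, 70, 64] (same object as b); b = [5, 9, 5, 70, 64] (same object as a)
`print(b)` → prints [5, 9, 5, 70, 64]
`x = (4, 9, 2)` → x = (4, 9, 2)
`y = x` → y = (4, 9, 2)
`x += (86, 26)` → x = (4, 9, 2, 86, 26)
`print(y)` → prints (4, 9, 2)

Answer:
[5, 9, 5, 70, 64]
(4, 9, 2)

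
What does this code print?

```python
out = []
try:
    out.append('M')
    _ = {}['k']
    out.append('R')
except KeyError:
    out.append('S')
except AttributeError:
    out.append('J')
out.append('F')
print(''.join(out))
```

Execution trace: 'M' (try body) → 'S' (except KeyError) → 'F' (after the try/except). Output: MSF

Answer: MSF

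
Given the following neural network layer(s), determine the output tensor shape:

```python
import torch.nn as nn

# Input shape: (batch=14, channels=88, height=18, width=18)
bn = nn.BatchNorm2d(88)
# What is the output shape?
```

Input: (14, 88, 18, 18) -> Output: (14, 88, 18, 18)

Answer: (14, 88, 18, 18)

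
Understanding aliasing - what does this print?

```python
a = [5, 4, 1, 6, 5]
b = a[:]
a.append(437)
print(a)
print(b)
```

Key concept: slice [:] creates copy.
Step by step:
`a = [5, 4, 1, 6, 5]` → a = [5, 4, 1, 6, 5]
`b = a[:]` → b = [5, 4, 1, 6, 5]
`a.append(437)` → a = [5, 4, 1, 6, 5, 437]
`print(a)` → prints [5, 4, 1, 6, 5, 437]
`print(b)` → prints [5, 4, 1, 6, 5]

Answer:
[5, 4, 1, 6, 5, 437]
[5, 4, 1, 6, 5]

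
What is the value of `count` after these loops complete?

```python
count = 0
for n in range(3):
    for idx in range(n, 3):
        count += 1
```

Upper triangle: 3 + 2 + ... + 1
`count` takes the values: 0 → 1 → 2 → 3 → 4 → 5 → 6

Answer: 6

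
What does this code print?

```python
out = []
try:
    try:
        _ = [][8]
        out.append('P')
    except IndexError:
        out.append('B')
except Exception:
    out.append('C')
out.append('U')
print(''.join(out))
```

Execution trace: 'B' (inner except IndexError) → 'U' (after the try/except). Output: BU

Answer: BU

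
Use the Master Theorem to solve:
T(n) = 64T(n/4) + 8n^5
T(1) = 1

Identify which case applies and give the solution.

a=64, b=4, f(n)=8n^5. log_4(64) = 3. Since c=5 > 3 and the regularity condition holds (64(n/4)^5 = (64/4^5)n^5 with 64/4^5 < 1), Case 3 applies: T(n) = Θ(f(n)) = O(n^5).

Answer: O(n^5) - Case 3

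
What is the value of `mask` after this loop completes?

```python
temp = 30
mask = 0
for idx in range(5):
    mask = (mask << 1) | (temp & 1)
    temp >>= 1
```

Reverse lowest 5 bits of 30
`mask` takes the values: 0 → 1 → 3 → 7 → 15

Answer: 15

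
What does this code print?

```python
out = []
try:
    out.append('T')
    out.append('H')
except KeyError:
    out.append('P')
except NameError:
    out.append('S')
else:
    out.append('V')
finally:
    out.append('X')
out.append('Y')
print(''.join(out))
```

Execution trace: 'T' (try body) → 'H' (try body, no exception) → 'V' (else) → 'X' (finally) → 'Y' (after the try/except). Output: THVXY

Answer: THVXY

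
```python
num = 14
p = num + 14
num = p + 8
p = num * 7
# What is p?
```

Trace:
`num = 14` → num = 14
`p = num + 14` → p = 28
`num = p + 8` → num = 36
`p = num * 7` → p = 252
So p = 252

Answer: 252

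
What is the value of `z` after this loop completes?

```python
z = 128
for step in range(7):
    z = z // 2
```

Halve 7 times: 128 // 2^7 = 1
`z` takes the values: 128 → 64 → 32 → 16 → 8 → 4 → 2 → 1

Answer: 1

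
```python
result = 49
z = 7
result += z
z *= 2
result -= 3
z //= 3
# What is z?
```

Trace:
`result = 49` → result = 49
`z = 7` → z = 7
`result += z` → result = 56
`z *= 2` → z = 14
`result -= 3` → result = 53
`z //= 3` → z = 4
So z = 4

Answer: 4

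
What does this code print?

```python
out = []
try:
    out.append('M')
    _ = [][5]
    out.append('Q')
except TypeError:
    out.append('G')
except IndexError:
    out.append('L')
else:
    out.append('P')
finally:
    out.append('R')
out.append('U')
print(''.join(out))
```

Execution trace: 'M' (try body) → 'L' (except IndexError) → 'R' (finally) → 'U' (after the try/except). Output: MLRU

Answer: MLRU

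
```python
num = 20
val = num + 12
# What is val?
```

Trace:
`num = 20` → num = 20
`val = num + 12` → val = 32
So val = 32

Answer: 32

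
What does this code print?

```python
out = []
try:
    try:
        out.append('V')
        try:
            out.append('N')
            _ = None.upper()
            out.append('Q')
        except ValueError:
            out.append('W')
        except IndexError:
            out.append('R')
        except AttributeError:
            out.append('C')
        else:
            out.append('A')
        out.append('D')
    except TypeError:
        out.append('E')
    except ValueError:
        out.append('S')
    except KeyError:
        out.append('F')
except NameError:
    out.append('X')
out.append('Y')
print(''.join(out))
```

Execution trace: 'V' (try body) → 'N' (inner try body) → 'C' (inner except AttributeError) → 'D' (try body, no exception) → 'Y' (after the try/except). Output: VNCDY

Answer: VNCDY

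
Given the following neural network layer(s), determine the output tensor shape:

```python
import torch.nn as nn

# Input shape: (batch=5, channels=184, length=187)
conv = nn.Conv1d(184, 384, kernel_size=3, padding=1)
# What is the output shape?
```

Input: (5, 184, 187) -> Output: (5, 384, 187)

Answer: (5, 384, 187)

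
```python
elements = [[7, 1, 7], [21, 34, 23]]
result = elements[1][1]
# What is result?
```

Trace:
`elements = [[7, 1, 7], [21, 34, 23]]` → elements = [[7, 1, 7], [21, 34, 23]]
`result = elements[1][1]` → result = 34
So result = 34

Answer: 34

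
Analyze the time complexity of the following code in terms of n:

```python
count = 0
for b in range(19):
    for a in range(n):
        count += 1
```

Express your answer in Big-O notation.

Each loop level contributes: 1 × n. Multiplying the contributions gives O(n).

Answer: O(n)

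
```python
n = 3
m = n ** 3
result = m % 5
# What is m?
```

Trace:
`n = 3` → n = 3
`m = n ** 3` → m = 27
`result = m % 5` → result = 2
So m = 27

Answer: 27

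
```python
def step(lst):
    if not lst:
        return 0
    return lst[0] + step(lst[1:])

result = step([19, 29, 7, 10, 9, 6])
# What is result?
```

19 + 29 + 7 + 10 + 9 + 6 + 0 = 80

Answer: 80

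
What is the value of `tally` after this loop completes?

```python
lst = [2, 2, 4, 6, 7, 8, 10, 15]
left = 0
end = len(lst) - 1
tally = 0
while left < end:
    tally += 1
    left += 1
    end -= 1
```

Iterations until pointers meet (list length 8)
`tally` takes the values: 0 → 1 → 2 → 3 → 4

Answer: 4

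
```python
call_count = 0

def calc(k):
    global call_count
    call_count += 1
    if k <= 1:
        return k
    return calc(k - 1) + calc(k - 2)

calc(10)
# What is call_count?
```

Calls(k) = 1 + Calls(k-1) + Calls(k-2); Calls(0)=Calls(1)=1. For k=10 this gives 177.

Answer: 177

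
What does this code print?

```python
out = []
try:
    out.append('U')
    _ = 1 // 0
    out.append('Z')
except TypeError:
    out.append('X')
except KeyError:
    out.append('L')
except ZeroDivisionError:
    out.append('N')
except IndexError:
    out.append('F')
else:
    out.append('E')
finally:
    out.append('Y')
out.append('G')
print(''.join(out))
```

Execution trace: 'U' (try body) → 'N' (except ZeroDivisionError) → 'Y' (finally) → 'G' (after the try/except). Output: UNYG

Answer: UNYG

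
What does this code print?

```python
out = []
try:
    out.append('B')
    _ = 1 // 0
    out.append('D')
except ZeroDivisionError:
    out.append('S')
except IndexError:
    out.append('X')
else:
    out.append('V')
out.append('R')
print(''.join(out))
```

Execution trace: 'B' (try body) → 'S' (except ZeroDivisionError) → 'R' (after the try/except). Output: BSR

Answer: BSR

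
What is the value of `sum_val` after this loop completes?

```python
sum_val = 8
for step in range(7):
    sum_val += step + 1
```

Start at 8, add 1 to 7 = 36
`sum_val` takes the values: 8 → 9 → 11 → 14 → 18 → 23 → 29 → 36

Answer: 36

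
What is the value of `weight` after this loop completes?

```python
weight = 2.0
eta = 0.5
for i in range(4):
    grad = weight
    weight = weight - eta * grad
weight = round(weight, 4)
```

Gradient descent: w = 2.0 * (1 - 0.5)^4
`weight` takes the values: 2.0 → 1.0 → 0.5 → 0.25 → 0.125

Answer: 0.125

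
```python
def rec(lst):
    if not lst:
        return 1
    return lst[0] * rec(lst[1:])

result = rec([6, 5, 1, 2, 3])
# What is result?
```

Product over [6, 5, 1, 2, 3] = 6 * 5 * 1 * 2 * 3 = 180

Answer: 180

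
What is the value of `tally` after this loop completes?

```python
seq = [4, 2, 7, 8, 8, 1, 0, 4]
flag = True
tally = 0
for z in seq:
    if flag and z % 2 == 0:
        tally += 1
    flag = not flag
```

Count even values at even positions
`tally` takes the values: 0 → 1 → 2 → 3

Answer: 3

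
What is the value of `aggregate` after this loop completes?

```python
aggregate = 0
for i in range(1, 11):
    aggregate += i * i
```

Sum of squares 1² to 10² = 385
`aggregate` takes the values: 0 → 1 → 5 → 14 → 30 → 55 → 91 → 140 → 204 → 285 → 385

Answer: 385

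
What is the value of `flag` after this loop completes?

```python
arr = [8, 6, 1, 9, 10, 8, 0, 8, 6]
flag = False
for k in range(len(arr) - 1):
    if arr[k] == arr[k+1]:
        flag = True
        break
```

Check consecutive duplicates in [8, 6, 1, 9, 10, 8, 0, 8, 6]
`flag` takes the values: False

Answer: False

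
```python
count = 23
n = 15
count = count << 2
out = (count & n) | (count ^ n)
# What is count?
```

Trace:
`count = 23` → count = 23
`n = 15` → n = 15
`count = count << 2` → count = 92
`out = (count & n) | (count ^ n)` → out = 95
So count = 92

Answer: 92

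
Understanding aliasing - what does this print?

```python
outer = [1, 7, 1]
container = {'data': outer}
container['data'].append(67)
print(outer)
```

Key concept: dict holds reference to list.
Step by step:
`outer = [1, 7, 1]` → outer = [1, 7, 1]
`container = {'data': outer}` → container = {'data': [1, 7, 1]}
`container['data'].append(67)` → outer = [1, 7, 1, 67]; container = {'data': [1, 7, 1, 67]}
`print(outer)` → prints [1, 7, 1, 67]

Answer: [1, 7, 1, 67]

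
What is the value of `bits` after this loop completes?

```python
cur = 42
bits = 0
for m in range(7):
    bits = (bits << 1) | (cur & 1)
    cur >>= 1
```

Reverse lowest 7 bits of 42
`bits` takes the values: 0 → 1 → 2 → 5 → 10 → 21 → 42

Answer: 42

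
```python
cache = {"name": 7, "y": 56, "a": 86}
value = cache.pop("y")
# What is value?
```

Trace:
`cache = {"name": 7, "y": 56, "a": 86}` → cache = {'name': 7, 'y': 56, 'a': 86}
`value = cache.pop("y")` → cache = {'name': 7, 'a': 86}; value = 56
So value = 56

Answer: 56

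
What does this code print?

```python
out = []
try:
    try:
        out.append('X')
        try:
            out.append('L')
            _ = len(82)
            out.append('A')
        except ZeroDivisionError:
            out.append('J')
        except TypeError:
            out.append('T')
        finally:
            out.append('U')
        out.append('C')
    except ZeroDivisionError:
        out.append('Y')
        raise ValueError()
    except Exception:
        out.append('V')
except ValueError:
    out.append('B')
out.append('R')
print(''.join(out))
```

Execution trace: 'X' (try body) → 'L' (inner try body) → 'T' (inner except TypeError) → 'U' (inner finally) → 'C' (try body, no exception) → 'R' (after the try/except). Output: XLTUCR

Answer: XLTUCR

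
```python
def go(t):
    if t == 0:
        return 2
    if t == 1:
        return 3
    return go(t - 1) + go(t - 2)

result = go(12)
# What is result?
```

Build up from base cases: go(0)=2, go(1)=3, go(2)=5, go(3)=8, go(4)=13, go(5)=21, go(6)=34, ..., go(12)=610

Answer: 610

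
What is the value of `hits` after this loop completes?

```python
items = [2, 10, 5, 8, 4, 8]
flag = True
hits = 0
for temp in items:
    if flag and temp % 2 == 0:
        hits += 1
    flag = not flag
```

Count even values at even positions
`hits` takes the values: 0 → 1 → 2

Answer: 2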